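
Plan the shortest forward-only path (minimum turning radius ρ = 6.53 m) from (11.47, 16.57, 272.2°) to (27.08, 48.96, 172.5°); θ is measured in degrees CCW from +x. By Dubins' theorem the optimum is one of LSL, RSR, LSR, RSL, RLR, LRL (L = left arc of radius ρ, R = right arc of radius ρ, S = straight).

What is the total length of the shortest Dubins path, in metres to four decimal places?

56.6196 m

Let ψ = atan2(Δy, Δx) = atan2(32.39, 15.61) = 64.2688° be the start→goal bearing.
Normalize: d = |goal − start| / ρ = 35.955308/6.53 = 5.506173, α = (θ_start − ψ) mod 360° = 207.9312° = 3.629084 rad, β = (θ_goal − ψ) mod 360° = 108.2312° = 1.888991 rad.
Common terms: sin α = -0.468411, cos α = -0.883510, sin β = 0.949802, cos β = -0.312853, cos(α−β) = -0.168489, d² = 30.317939. Work in radians in the unit-radius frame; every candidate has L = ρ·(t + p + q).
LSL: p² = 2 + d² − 2cos(α−β) + 2d(sin α − sin β) = 17.037065; p = √p² = 4.127598; φ = atan2(cos β − cos α, d + sin α − sin β) = 0.138699 rad; t = (φ − α) mod 2π = 2.792799 rad, q = (β − φ) mod 2π = 1.750293 rad → L = 6.53·(2.792799 + 4.127598 + 1.750293) = 6.53·8.670690 = 56.619606 m
RSR: p² = 2 + d² − 2cos(α−β) + 2d(sin β − sin α) = 48.272770; p = √p² = 6.947861; φ = atan2(cos α − cos β, d − sin α + sin β) = -0.082227 rad; t = (α − φ) mod 2π = 3.711311 rad, q = (φ − β) mod 2π = 4.311967 rad → L = 6.53·(3.711311 + 6.947861 + 4.311967) = 6.53·14.971139 = 97.761540 m
LSR: p² = d² − 2 + 2cos(α−β) + 2d(sin α + sin β) = 33.282197; p = √p² = 5.769072; φ = atan2(−cos α − cos β, d + sin α + sin β) − atan2(−2, p) = 0.530922 rad; t = (φ − α) mod 2π = 3.185022 rad, q = (φ − β) mod 2π = 4.925116 rad → L = 6.53·(3.185022 + 5.769072 + 4.925116) = 6.53·13.879211 = 90.631245 m
RSL: p² = d² − 2 + 2cos(α−β) − 2d(sin α + sin β) = 22.679723; p = √p² = 4.762323; φ = atan2(cos α + cos β, d − sin α − sin β) − atan2(2, p) = -0.631337 rad; t = (α − φ) mod 2π = 4.260422 rad, q = (β − φ) mod 2π = 2.520328 rad → L = 6.53·(4.260422 + 4.762323 + 2.520328) = 6.53·11.543073 = 75.376270 m
RLR: c = (6 − d² + 2cos(α−β) + 2d(sin α − sin β))/8 = -5.034096, |c| > 1 → infeasible
LRL: c = (6 − d² + 2cos(α−β) − 2d(sin α − sin β))/8 = -1.129633, |c| > 1 → infeasible
Shortest: LSL with L = 56.619606 m ≈ 56.6196 m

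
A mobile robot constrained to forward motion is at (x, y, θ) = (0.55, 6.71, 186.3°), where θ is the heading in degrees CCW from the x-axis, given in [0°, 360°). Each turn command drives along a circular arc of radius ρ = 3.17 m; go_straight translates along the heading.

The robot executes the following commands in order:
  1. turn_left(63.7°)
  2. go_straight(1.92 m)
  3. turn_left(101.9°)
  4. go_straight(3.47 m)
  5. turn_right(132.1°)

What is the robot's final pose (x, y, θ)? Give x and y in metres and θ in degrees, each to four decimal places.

set_pose: (x, y, θ) = (0.5500, 6.7100, 186.3000°), ρ = 3.17
turn_left(63.7°): centre at ρ to the left, rotate +63.7° → (-2.0810, 4.6433, 250.0000°)
go_straight(1.92): x += 1.92·cos θ, y += 1.92·sin θ → (-2.7376, 2.8391, 250.0000°)
turn_left(101.9°): centre at ρ to the left, rotate +101.9° → (-0.2055, -1.3834, 351.9000°)
go_straight(3.47): x += 3.47·cos θ, y += 3.47·sin θ → (3.2299, -1.8724, 351.9000°)
turn_right(132.1°): centre at ρ to the right, rotate −132.1° → (4.8124, -7.4462, 219.8000°)

(4.8124, -7.4462, 219.8000°)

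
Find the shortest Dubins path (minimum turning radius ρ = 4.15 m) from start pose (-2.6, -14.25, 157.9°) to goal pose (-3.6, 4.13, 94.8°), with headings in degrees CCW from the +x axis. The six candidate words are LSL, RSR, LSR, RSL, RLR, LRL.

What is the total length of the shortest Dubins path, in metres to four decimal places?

19.5458 m

Let ψ = atan2(Δy, Δx) = atan2(18.38, -1.00) = 93.1142° be the start→goal bearing.
Normalize: d = |goal − start| / ρ = 18.407183/4.15 = 4.435466, α = (θ_start − ψ) mod 360° = 64.7858° = 1.130725 rad, β = (θ_goal − ψ) mod 360° = 1.6858° = 0.029422 rad.
Common terms: sin α = 0.904721, cos α = 0.426004, sin β = 0.029418, cos β = 0.999567, cos(α−β) = 0.452435, d² = 19.673358. Work in radians in the unit-radius frame; every candidate has L = ρ·(t + p + q).
LSL: p² = 2 + d² − 2cos(α−β) + 2d(sin α − sin β) = 28.533243; p = √p² = 5.341652; φ = atan2(cos β − cos α, d + sin α − sin β) = 0.107583 rad; t = (φ − α) mod 2π = 5.260043 rad, q = (β − φ) mod 2π = 6.205025 rad → L = 4.15·(5.260043 + 5.341652 + 6.205025) = 4.15·16.806720 = 69.747886 m
RSR: p² = 2 + d² − 2cos(α−β) + 2d(sin β − sin α) = 13.003733; p = √p² = 3.606069; φ = atan2(cos α − cos β, d − sin α + sin β) = -0.159733 rad; t = (α − φ) mod 2π = 1.290459 rad, q = (φ − β) mod 2π = 6.094029 rad → L = 4.15·(1.290459 + 3.606069 + 6.094029) = 4.15·10.990557 = 45.610812 m
LSR: p² = d² − 2 + 2cos(α−β) + 2d(sin α + sin β) = 26.864915; p = √p² = 5.183138; φ = atan2(−cos α − cos β, d + sin α + sin β) − atan2(−2, p) = 0.108761 rad; t = (φ − α) mod 2π = 5.261221 rad, q = (φ − β) mod 2π = 0.079338 rad → L = 4.15·(5.261221 + 5.183138 + 0.079338) = 4.15·10.523697 = 43.673342 m
RSL: p² = d² − 2 + 2cos(α−β) − 2d(sin α + sin β) = 10.291539; p = √p² = 3.208043; φ = atan2(cos α + cos β, d − sin α − sin β) − atan2(2, p) = -0.170815 rad; t = (α − φ) mod 2π = 1.301541 rad, q = (β − φ) mod 2π = 0.200238 rad → L = 4.15·(1.301541 + 3.208043 + 0.200238) = 4.15·4.709821 = 19.545758 m
RLR: c = (6 − d² + 2cos(α−β) + 2d(sin α − sin β))/8 = -0.625467; p = 2π − arccos c = 4.036659 rad; φ = atan2(cos α − cos β, d − sin α + sin β) = -0.159733 rad; t = (α − φ + p/2) mod 2π = 3.308788 rad, q = (α − β − t + p) mod 2π = 1.829174 rad → L = 4.15·(3.308788 + 4.036659 + 1.829174) = 4.15·9.174622 = 38.074680 m
LRL: c = (6 − d² + 2cos(α−β) − 2d(sin α − sin β))/8 = -2.566655, |c| > 1 → infeasible
Shortest: RSL with L = 19.545758 m ≈ 19.5458 m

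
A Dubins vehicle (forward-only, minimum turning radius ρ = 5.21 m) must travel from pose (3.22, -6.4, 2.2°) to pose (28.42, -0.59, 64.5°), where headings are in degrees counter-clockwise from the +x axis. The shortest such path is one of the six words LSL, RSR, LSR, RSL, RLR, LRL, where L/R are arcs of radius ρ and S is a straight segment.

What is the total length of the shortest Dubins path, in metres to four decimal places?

26.5574 m

Let ψ = atan2(Δy, Δx) = atan2(5.81, 25.20) = 12.9830° be the start→goal bearing.
Normalize: d = |goal − start| / ρ = 25.861092/5.21 = 4.963741, α = (θ_start − ψ) mod 360° = 349.2170° = 6.094987 rad, β = (θ_goal − ψ) mod 360° = 51.5170° = 0.899141 rad.
Common terms: sin α = -0.187090, cos α = 0.982343, sin β = 0.782793, cos β = 0.622282, cos(α−β) = 0.464842, d² = 24.638728. Work in radians in the unit-radius frame; every candidate has L = ρ·(t + p + q).
LSL: p² = 2 + d² − 2cos(α−β) + 2d(sin α − sin β) = 16.080551; p = √p² = 4.010056; φ = atan2(cos β − cos α, d + sin α − sin β) = -0.089910 rad; t = (φ − α) mod 2π = 0.098288 rad, q = (β − φ) mod 2π = 0.989052 rad → L = 5.21·(0.098288 + 4.010056 + 0.989052) = 5.21·5.097396 = 26.557435 m
RSR: p² = 2 + d² − 2cos(α−β) + 2d(sin β − sin α) = 35.337537; p = √p² = 5.944538; φ = atan2(cos α − cos β, d − sin α + sin β) = 0.060607 rad; t = (α − φ) mod 2π = 6.034380 rad, q = (φ − β) mod 2π = 5.444651 rad → L = 5.21·(6.034380 + 5.944538 + 5.444651) = 5.21·17.423569 = 90.776794 m
LSR: p² = d² − 2 + 2cos(α−β) + 2d(sin α + sin β) = 29.482245; p = √p² = 5.429756; φ = atan2(−cos α − cos β, d + sin α + sin β) − atan2(−2, p) = 0.071926 rad; t = (φ − α) mod 2π = 0.260125 rad, q = (φ − β) mod 2π = 5.455970 rad → L = 5.21·(0.260125 + 5.429756 + 5.455970) = 5.21·11.145850 = 58.069879 m
RSL: p² = d² − 2 + 2cos(α−β) − 2d(sin α + sin β) = 17.654579; p = √p² = 4.201735; φ = atan2(cos α + cos β, d − sin α − sin β) − atan2(2, p) = -0.092207 rad; t = (α − φ) mod 2π = 6.187193 rad, q = (β − φ) mod 2π = 0.991348 rad → L = 5.21·(6.187193 + 4.201735 + 0.991348) = 5.21·11.380276 = 59.291240 m
RLR: c = (6 − d² + 2cos(α−β) + 2d(sin α − sin β))/8 = -3.417192, |c| > 1 → infeasible
LRL: c = (6 − d² + 2cos(α−β) − 2d(sin α − sin β))/8 = -1.010069, |c| > 1 → infeasible
Shortest: LSL with L = 26.557435 m ≈ 26.5574 m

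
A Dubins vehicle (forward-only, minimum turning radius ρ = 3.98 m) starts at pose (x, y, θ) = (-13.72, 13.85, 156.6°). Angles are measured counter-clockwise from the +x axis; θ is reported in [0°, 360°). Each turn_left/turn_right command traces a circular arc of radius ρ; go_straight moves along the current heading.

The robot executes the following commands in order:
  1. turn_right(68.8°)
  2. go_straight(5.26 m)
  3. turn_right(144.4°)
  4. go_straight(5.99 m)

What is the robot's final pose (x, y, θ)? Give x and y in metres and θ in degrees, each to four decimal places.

(-5.3174, 19.9490, 303.4000°)

set_pose: (x, y, θ) = (-13.7200, 13.8500, 156.6000°), ρ = 3.98
turn_right(68.8°): centre at ρ to the right, rotate −68.8° → (-16.1164, 17.6554, 87.8000°)
go_straight(5.26): x += 5.26·cos θ, y += 5.26·sin θ → (-15.9145, 22.9116, 87.8000°)
turn_right(144.4°): centre at ρ to the right, rotate −144.4° → (-8.6147, 24.9497, -56.6000° ≡ 303.4000°)
go_straight(5.99): x += 5.99·cos θ, y += 5.99·sin θ → (-5.3174, 19.9490, 303.4000°)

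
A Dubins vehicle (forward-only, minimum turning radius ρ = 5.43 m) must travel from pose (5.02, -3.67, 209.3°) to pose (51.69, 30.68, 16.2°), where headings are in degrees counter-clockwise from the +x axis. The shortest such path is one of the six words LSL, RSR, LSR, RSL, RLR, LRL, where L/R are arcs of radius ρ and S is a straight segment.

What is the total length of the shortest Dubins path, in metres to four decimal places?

74.6946 m

Let ψ = atan2(Δy, Δx) = atan2(34.35, 46.67) = 36.3538° be the start→goal bearing.
Normalize: d = |goal − start| / ρ = 57.948351/5.43 = 10.671888, α = (θ_start − ψ) mod 360° = 172.9462° = 3.018481 rad, β = (θ_goal − ψ) mod 360° = 339.8462° = 5.931436 rad.
Common terms: sin α = 0.122801, cos α = -0.992431, sin β = -0.344541, cos β = 0.938771, cos(α−β) = -0.973976, d² = 113.889191. Work in radians in the unit-radius frame; every candidate has L = ρ·(t + p + q).
LSL: p² = 2 + d² − 2cos(α−β) + 2d(sin α − sin β) = 127.811976; p = √p² = 11.305396; φ = atan2(cos β − cos α, d + sin α − sin β) = 0.171663 rad; t = (φ − α) mod 2π = 3.436367 rad, q = (β − φ) mod 2π = 5.759772 rad → L = 5.43·(3.436367 + 11.305396 + 5.759772) = 5.43·20.501536 = 111.323339 m
RSR: p² = 2 + d² − 2cos(α−β) + 2d(sin β − sin α) = 107.862309; p = √p² = 10.385678; φ = atan2(cos α − cos β, d − sin α + sin β) = -0.187037 rad; t = (α − φ) mod 2π = 3.205518 rad, q = (φ − β) mod 2π = 0.164712 rad → L = 5.43·(3.205518 + 10.385678 + 0.164712) = 5.43·13.755909 = 74.694585 m
LSR: p² = d² − 2 + 2cos(α−β) + 2d(sin α + sin β) = 105.208468; p = √p² = 10.257118; φ = atan2(−cos α − cos β, d + sin α + sin β) − atan2(−2, p) = 0.197705 rad; t = (φ − α) mod 2π = 3.462409 rad, q = (φ − β) mod 2π = 0.549455 rad → L = 5.43·(3.462409 + 10.257118 + 0.549455) = 5.43·14.268982 = 77.480572 m
RSL: p² = d² − 2 + 2cos(α−β) − 2d(sin α + sin β) = 114.674010; p = √p² = 10.708595; φ = atan2(cos α + cos β, d − sin α − sin β) − atan2(2, p) = -0.189564 rad; t = (α − φ) mod 2π = 3.208046 rad, q = (β − φ) mod 2π = 6.121000 rad → L = 5.43·(3.208046 + 10.708595 + 6.121000) = 5.43·20.037641 = 108.804390 m
RLR: c = (6 − d² + 2cos(α−β) + 2d(sin α − sin β))/8 = -12.482789, |c| > 1 → infeasible
LRL: c = (6 − d² + 2cos(α−β) − 2d(sin α − sin β))/8 = -14.976497, |c| > 1 → infeasible
Shortest: RSR with L = 74.694585 m ≈ 74.6946 m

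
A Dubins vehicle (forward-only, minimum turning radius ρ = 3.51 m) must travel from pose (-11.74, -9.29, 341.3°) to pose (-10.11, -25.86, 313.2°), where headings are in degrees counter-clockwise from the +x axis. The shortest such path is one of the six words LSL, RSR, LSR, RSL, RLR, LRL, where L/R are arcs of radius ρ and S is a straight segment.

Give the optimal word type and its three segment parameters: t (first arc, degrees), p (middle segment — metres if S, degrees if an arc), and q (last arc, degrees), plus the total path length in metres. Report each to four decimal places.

Let ψ = atan2(Δy, Δx) = atan2(-16.57, 1.63) = -84.3819° be the start→goal bearing.
Normalize: d = |goal − start| / ρ = 16.649979/3.51 = 4.743584, α = (θ_start − ψ) mod 360° = 65.6819° = 1.146365 rad, β = (θ_goal − ψ) mod 360° = 37.5819° = 0.655927 rad.
Common terms: sin α = 0.911273, cos α = 0.411803, sin β = 0.609894, cos β = 0.792483, cos(α−β) = 0.882127, d² = 22.501587. Work in radians in the unit-radius frame; every candidate has L = ρ·(t + p + q).
LSL: p² = 2 + d² − 2cos(α−β) + 2d(sin α − sin β) = 25.596563; p = √p² = 5.059305; φ = atan2(cos β − cos α, d + sin α − sin β) = 0.075315 rad; t = (φ − α) mod 2π = 5.212135 rad, q = (β − φ) mod 2π = 0.580612 rad → L = 3.51·(5.212135 + 5.059305 + 0.580612) = 3.51·10.852052 = 38.090704 m
RSR: p² = 2 + d² − 2cos(α−β) + 2d(sin β − sin α) = 19.878103; p = √p² = 4.458487; φ = atan2(cos α − cos β, d − sin α + sin β) = -0.085487 rad; t = (α − φ) mod 2π = 1.231852 rad, q = (φ − β) mod 2π = 5.541771 rad → L = 3.51·(1.231852 + 4.458487 + 5.541771) = 3.51·11.232109 = 39.424704 m
LSR: p² = d² − 2 + 2cos(α−β) + 2d(sin α + sin β) = 36.697409; p = √p² = 6.057839; φ = atan2(−cos α − cos β, d + sin α + sin β) − atan2(−2, p) = 0.128968 rad; t = (φ − α) mod 2π = 5.265789 rad, q = (φ − β) mod 2π = 5.756226 rad → L = 3.51·(5.265789 + 6.057839 + 5.756226) = 3.51·17.079854 = 59.950287 m
RSL: p² = d² − 2 + 2cos(α−β) − 2d(sin α + sin β) = 7.834273; p = √p² = 2.798977; φ = atan2(cos α + cos β, d − sin α − sin β) − atan2(2, p) = -0.262773 rad; t = (α − φ) mod 2π = 1.409138 rad, q = (β − φ) mod 2π = 0.918700 rad → L = 3.51·(1.409138 + 2.798977 + 0.918700) = 3.51·5.126815 = 17.995122 m
RLR: c = (6 − d² + 2cos(α−β) + 2d(sin α − sin β))/8 = -1.484763, |c| > 1 → infeasible
LRL: c = (6 − d² + 2cos(α−β) − 2d(sin α − sin β))/8 = -2.199570, |c| > 1 → infeasible
Shortest: RSL with L = 17.995122 m ≈ 17.9951 m
Convert RSL to answer units (arcs ×180/π): t = 1.409138·180/π = 80.7377°, p = ρ·p = 3.51·2.798977 = 9.8244 m, q = 0.918700·180/π = 52.6377°, L = 17.9951 m.

RSL: t = 80.7377°, p = 9.8244 m, q = 52.6377°, L = 17.9951 m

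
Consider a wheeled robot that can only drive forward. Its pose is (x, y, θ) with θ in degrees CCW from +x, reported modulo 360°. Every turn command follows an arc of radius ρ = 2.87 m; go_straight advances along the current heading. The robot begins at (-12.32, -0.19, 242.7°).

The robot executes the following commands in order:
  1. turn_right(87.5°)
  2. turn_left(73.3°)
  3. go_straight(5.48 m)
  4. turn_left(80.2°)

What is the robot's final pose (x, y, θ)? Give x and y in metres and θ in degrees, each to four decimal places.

(-23.1490, -9.9830, 308.7000°)

set_pose: (x, y, θ) = (-12.3200, -0.1900, 242.7000°), ρ = 2.87
turn_right(87.5°): centre at ρ to the right, rotate −87.5° → (-16.0742, -1.4790, 155.2000°)
turn_left(73.3°): centre at ρ to the left, rotate +73.3° → (-19.4275, -2.1826, 228.5000°)
go_straight(5.48): x += 5.48·cos θ, y += 5.48·sin θ → (-23.0586, -6.2869, 228.5000°)
turn_left(80.2°): centre at ρ to the left, rotate +80.2° → (-23.1490, -9.9830, 308.7000°)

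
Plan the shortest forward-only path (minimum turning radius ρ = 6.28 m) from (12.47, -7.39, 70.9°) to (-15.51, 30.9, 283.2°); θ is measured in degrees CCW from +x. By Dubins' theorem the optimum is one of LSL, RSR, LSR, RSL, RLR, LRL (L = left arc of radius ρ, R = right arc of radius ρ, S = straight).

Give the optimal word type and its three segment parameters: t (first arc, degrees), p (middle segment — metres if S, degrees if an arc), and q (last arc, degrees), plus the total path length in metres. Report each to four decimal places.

Let ψ = atan2(Δy, Δx) = atan2(38.29, -27.98) = 126.1571° be the start→goal bearing.
Normalize: d = |goal − start| / ρ = 47.423670/6.28 = 7.551540, α = (θ_start − ψ) mod 360° = 304.7429° = 5.318768 rad, β = (θ_goal − ψ) mod 360° = 157.0429° = 2.740916 rad.
Common terms: sin α = -0.821717, cos α = 0.569896, sin β = 0.390041, cos β = -0.920797, cos(α−β) = -0.845262, d² = 57.025754. Work in radians in the unit-radius frame; every candidate has L = ρ·(t + p + q).
LSL: p² = 2 + d² − 2cos(α−β) + 2d(sin α − sin β) = 42.414995; p = √p² = 6.512680; φ = atan2(cos β − cos α, d + sin α − sin β) = -0.230938 rad; t = (φ − α) mod 2π = 0.733479 rad, q = (β − φ) mod 2π = 2.971855 rad → L = 6.28·(0.733479 + 6.512680 + 2.971855) = 6.28·10.218014 = 64.169125 m
RSR: p² = 2 + d² − 2cos(α−β) + 2d(sin β − sin α) = 79.017560; p = √p² = 8.889182; φ = atan2(cos α − cos β, d − sin α + sin β) = 0.168494 rad; t = (α − φ) mod 2π = 5.150274 rad, q = (φ − β) mod 2π = 3.710762 rad → L = 6.28·(5.150274 + 8.889182 + 3.710762) = 6.28·17.750219 = 111.471374 m
LSR: p² = d² − 2 + 2cos(α−β) + 2d(sin α + sin β) = 46.815593; p = √p² = 6.842192; φ = atan2(−cos α − cos β, d + sin α + sin β) − atan2(−2, p) = 0.333626 rad; t = (φ − α) mod 2π = 1.298044 rad, q = (φ − β) mod 2π = 3.875895 rad → L = 6.28·(1.298044 + 6.842192 + 3.875895) = 6.28·12.016132 = 75.461306 m
RSL: p² = d² − 2 + 2cos(α−β) − 2d(sin α + sin β) = 59.854868; p = √p² = 7.736593; φ = atan2(cos α + cos β, d − sin α − sin β) − atan2(2, p) = -0.296900 rad; t = (α − φ) mod 2π = 5.615668 rad, q = (β − φ) mod 2π = 3.037817 rad → L = 6.28·(5.615668 + 7.736593 + 3.037817) = 6.28·16.390077 = 102.929685 m
RLR: c = (6 − d² + 2cos(α−β) + 2d(sin α − sin β))/8 = -8.877195, |c| > 1 → infeasible
LRL: c = (6 − d² + 2cos(α−β) − 2d(sin α − sin β))/8 = -4.301874, |c| > 1 → infeasible
Shortest: LSL with L = 64.169125 m ≈ 64.1691 m
Convert LSL to answer units (arcs ×180/π): t = 0.733479·180/π = 42.0253°, p = ρ·p = 6.28·6.512680 = 40.8996 m, q = 2.971855·180/π = 170.2747°, L = 64.1691 m.

LSL: t = 42.0253°, p = 40.8996 m, q = 170.2747°, L = 64.1691 m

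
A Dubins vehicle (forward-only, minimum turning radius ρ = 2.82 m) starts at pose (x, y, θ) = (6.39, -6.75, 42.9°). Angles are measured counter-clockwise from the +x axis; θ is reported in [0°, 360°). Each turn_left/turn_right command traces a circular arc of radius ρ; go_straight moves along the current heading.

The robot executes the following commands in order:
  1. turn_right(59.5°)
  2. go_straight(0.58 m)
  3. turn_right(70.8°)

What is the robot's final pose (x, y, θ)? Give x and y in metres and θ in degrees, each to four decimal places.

set_pose: (x, y, θ) = (6.3900, -6.7500, 42.9000°), ρ = 2.82
turn_right(59.5°): centre at ρ to the right, rotate −59.5° → (9.1153, -6.1133, -16.6000° ≡ 343.4000°)
go_straight(0.58): x += 0.58·cos θ, y += 0.58·sin θ → (9.6711, -6.2790, 343.4000°)
turn_right(70.8°): centre at ρ to the right, rotate −70.8° → (11.6826, -8.8535, 272.6000°)

(11.6826, -8.8535, 272.6000°)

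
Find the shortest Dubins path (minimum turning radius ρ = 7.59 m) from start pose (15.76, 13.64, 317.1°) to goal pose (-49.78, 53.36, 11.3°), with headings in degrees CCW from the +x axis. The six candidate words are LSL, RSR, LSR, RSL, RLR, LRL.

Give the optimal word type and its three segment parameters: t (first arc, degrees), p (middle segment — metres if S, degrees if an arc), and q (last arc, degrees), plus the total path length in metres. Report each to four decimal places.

Let ψ = atan2(Δy, Δx) = atan2(39.72, -65.54) = 148.7824° be the start→goal bearing.
Normalize: d = |goal − start| / ρ = 76.636610/7.59 = 10.097050, α = (θ_start − ψ) mod 360° = 168.3176° = 2.937697 rad, β = (θ_goal − ψ) mod 360° = 222.5176° = 3.883665 rad.
Common terms: sin α = 0.202486, cos α = -0.979285, sin β = -0.675817, cos β = -0.737069, cos(α−β) = 0.584958, d² = 101.950420. Work in radians in the unit-radius frame; every candidate has L = ρ·(t + p + q).
LSL: p² = 2 + d² − 2cos(α−β) + 2d(sin α − sin β) = 120.517044; p = √p² = 10.978026; φ = atan2(cos β − cos α, d + sin α − sin β) = 0.022065 rad; t = (φ − α) mod 2π = 3.367554 rad, q = (β − φ) mod 2π = 3.861600 rad → L = 7.59·(3.367554 + 10.978026 + 3.861600) = 7.59·18.207179 = 138.192491 m
RSR: p² = 2 + d² − 2cos(α−β) + 2d(sin β − sin α) = 85.043966; p = √p² = 9.221929; φ = atan2(cos α − cos β, d − sin α + sin β) = -0.026268 rad; t = (α − φ) mod 2π = 2.963965 rad, q = (φ − β) mod 2π = 2.373252 rad → L = 7.59·(2.963965 + 9.221929 + 2.373252) = 7.59·14.559145 = 110.503913 m
LSR: p² = d² − 2 + 2cos(α−β) + 2d(sin α + sin β) = 91.561842; p = √p² = 9.568795; φ = atan2(−cos α − cos β, d + sin α + sin β) − atan2(−2, p) = 0.382537 rad; t = (φ − α) mod 2π = 3.728026 rad, q = (φ − β) mod 2π = 2.782057 rad → L = 7.59·(3.728026 + 9.568795 + 2.782057) = 7.59·16.078878 = 122.038684 m
RSL: p² = d² − 2 + 2cos(α−β) − 2d(sin α + sin β) = 110.678829; p = √p² = 10.520401; φ = atan2(cos α + cos β, d − sin α − sin β) − atan2(2, p) = -0.348834 rad; t = (α − φ) mod 2π = 3.286531 rad, q = (β − φ) mod 2π = 4.232499 rad → L = 7.59·(3.286531 + 10.520401 + 4.232499) = 7.59·18.039431 = 136.919281 m
RLR: c = (6 − d² + 2cos(α−β) + 2d(sin α − sin β))/8 = -9.630496, |c| > 1 → infeasible
LRL: c = (6 − d² + 2cos(α−β) − 2d(sin α − sin β))/8 = -14.064631, |c| > 1 → infeasible
Shortest: RSR with L = 110.503913 m ≈ 110.5039 m
Convert RSR to answer units (arcs ×180/π): t = 2.963965·180/π = 169.8227°, p = ρ·p = 7.59·9.221929 = 69.9944 m, q = 2.373252·180/π = 135.9773°, L = 110.5039 m.

RSR: t = 169.8227°, p = 69.9944 m, q = 135.9773°, L = 110.5039 m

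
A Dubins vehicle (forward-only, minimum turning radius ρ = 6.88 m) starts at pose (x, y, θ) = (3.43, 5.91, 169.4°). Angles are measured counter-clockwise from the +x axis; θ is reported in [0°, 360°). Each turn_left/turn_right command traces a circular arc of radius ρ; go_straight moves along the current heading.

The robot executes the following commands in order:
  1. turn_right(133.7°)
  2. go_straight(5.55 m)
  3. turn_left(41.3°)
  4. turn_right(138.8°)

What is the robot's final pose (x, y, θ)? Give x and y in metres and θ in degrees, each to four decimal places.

(20.6438, 27.2413, 298.2000°)

set_pose: (x, y, θ) = (3.4300, 5.9100, 169.4000°), ρ = 6.88
turn_right(133.7°): centre at ρ to the right, rotate −133.7° → (0.6808, 18.2597, 35.7000°)
go_straight(5.55): x += 5.55·cos θ, y += 5.55·sin θ → (5.1879, 21.4984, 35.7000°)
turn_left(41.3°): centre at ρ to the left, rotate +41.3° → (7.8768, 25.5379, 77.0000°)
turn_right(138.8°): centre at ρ to the right, rotate −138.8° → (20.6438, 27.2413, -61.8000° ≡ 298.2000°)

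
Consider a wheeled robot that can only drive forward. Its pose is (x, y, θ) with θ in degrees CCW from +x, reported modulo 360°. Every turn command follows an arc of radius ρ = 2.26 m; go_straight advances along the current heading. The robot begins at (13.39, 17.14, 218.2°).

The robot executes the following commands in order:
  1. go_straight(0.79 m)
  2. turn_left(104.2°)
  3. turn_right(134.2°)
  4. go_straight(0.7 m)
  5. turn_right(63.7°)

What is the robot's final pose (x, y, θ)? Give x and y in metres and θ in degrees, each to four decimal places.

set_pose: (x, y, θ) = (13.3900, 17.1400, 218.2000°), ρ = 2.26
go_straight(0.79): x += 0.79·cos θ, y += 0.79·sin θ → (12.7692, 16.6515, 218.2000°)
turn_left(104.2°): centre at ρ to the left, rotate +104.2° → (12.7878, 13.0848, 322.4000°)
turn_right(134.2°): centre at ρ to the right, rotate −134.2° → (11.7313, 9.0574, 188.2000°)
go_straight(0.7): x += 0.7·cos θ, y += 0.7·sin θ → (11.0384, 8.9575, 188.2000°)
turn_right(63.7°): centre at ρ to the right, rotate −63.7° → (8.8536, 9.9144, 124.5000°)

(8.8536, 9.9144, 124.5000°)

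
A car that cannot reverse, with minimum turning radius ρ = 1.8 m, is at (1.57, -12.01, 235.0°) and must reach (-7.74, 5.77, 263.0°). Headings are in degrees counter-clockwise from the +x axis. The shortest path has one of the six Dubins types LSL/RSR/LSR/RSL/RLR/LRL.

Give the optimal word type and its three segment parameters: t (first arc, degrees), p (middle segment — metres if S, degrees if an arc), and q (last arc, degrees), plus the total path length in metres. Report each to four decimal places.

RSL: t = 136.7012°, p = 17.2282 m, q = 164.7012°, L = 26.6970 m

Let ψ = atan2(Δy, Δx) = atan2(17.78, -9.31) = 117.6375° be the start→goal bearing.
Normalize: d = |goal − start| / ρ = 20.069990/1.8 = 11.149994, α = (θ_start − ψ) mod 360° = 117.3625° = 2.048361 rad, β = (θ_goal − ψ) mod 360° = 145.3625° = 2.537053 rad.
Common terms: sin α = 0.888117, cos α = -0.459618, sin β = 0.568383, cos β = -0.822764, cos(α−β) = 0.882948, d² = 124.322377. Work in radians in the unit-radius frame; every candidate has L = ρ·(t + p + q).
LSL: p² = 2 + d² − 2cos(α−β) + 2d(sin α − sin β) = 131.686540; p = √p² = 11.475476; φ = atan2(cos β − cos α, d + sin α − sin β) = -0.031651 rad; t = (φ − α) mod 2π = 4.203173 rad, q = (β − φ) mod 2π = 2.568704 rad → L = 1.8·(4.203173 + 11.475476 + 2.568704) = 1.8·18.247353 = 32.845236 m
RSR: p² = 2 + d² − 2cos(α−β) + 2d(sin β − sin α) = 117.426422; p = √p² = 10.836347; φ = atan2(cos α − cos β, d − sin α + sin β) = 0.033518 rad; t = (α − φ) mod 2π = 2.014843 rad, q = (φ − β) mod 2π = 3.779650 rad → L = 1.8·(2.014843 + 10.836347 + 3.779650) = 1.8·16.630840 = 29.935513 m
LSR: p² = d² − 2 + 2cos(α−β) + 2d(sin α + sin β) = 156.568201; p = √p² = 12.512722; φ = atan2(−cos α − cos β, d + sin α + sin β) − atan2(−2, p) = 0.259872 rad; t = (φ − α) mod 2π = 4.494696 rad, q = (φ − β) mod 2π = 4.006004 rad → L = 1.8·(4.494696 + 12.512722 + 4.006004) = 1.8·21.013421 = 37.824158 m
RSL: p² = d² − 2 + 2cos(α−β) − 2d(sin α + sin β) = 91.608343; p = √p² = 9.571225; φ = atan2(cos α + cos β, d − sin α − sin β) − atan2(2, p) = -0.337525 rad; t = (α − φ) mod 2π = 2.385886 rad, q = (β − φ) mod 2π = 2.874578 rad → L = 1.8·(2.385886 + 9.571225 + 2.874578) = 1.8·14.831689 = 26.697040 m
RLR: c = (6 − d² + 2cos(α−β) + 2d(sin α − sin β))/8 = -13.678303, |c| > 1 → infeasible
LRL: c = (6 − d² + 2cos(α−β) − 2d(sin α − sin β))/8 = -15.460818, |c| > 1 → infeasible
Shortest: RSL with L = 26.697040 m ≈ 26.6970 m
Convert RSL to answer units (arcs ×180/π): t = 2.385886·180/π = 136.7012°, p = ρ·p = 1.8·9.571225 = 17.2282 m, q = 2.874578·180/π = 164.7012°, L = 26.6970 m.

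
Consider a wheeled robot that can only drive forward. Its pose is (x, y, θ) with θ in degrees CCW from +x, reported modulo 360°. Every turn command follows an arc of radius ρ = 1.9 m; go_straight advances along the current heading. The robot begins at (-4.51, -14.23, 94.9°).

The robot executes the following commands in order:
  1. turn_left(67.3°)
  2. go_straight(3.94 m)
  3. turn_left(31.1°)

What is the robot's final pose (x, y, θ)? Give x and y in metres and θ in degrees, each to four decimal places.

(-10.5915, -11.3388, 193.3000°)

set_pose: (x, y, θ) = (-4.5100, -14.2300, 94.9000°), ρ = 1.9
turn_left(67.3°): centre at ρ to the left, rotate +67.3° → (-5.8222, -12.5832, 162.2000°)
go_straight(3.94): x += 3.94·cos θ, y += 3.94·sin θ → (-9.5736, -11.3788, 162.2000°)
turn_left(31.1°): centre at ρ to the left, rotate +31.1° → (-10.5915, -11.3388, 193.3000°)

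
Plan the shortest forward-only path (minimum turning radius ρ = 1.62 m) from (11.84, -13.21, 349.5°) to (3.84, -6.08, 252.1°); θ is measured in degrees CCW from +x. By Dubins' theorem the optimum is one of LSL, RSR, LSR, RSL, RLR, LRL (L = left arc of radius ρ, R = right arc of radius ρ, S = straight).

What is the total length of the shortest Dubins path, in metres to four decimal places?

Let ψ = atan2(Δy, Δx) = atan2(7.13, -8.00) = 138.2910° be the start→goal bearing.
Normalize: d = |goal − start| / ρ = 10.716198/1.62 = 6.614937, α = (θ_start − ψ) mod 360° = 211.2090° = 3.686293 rad, β = (θ_goal − ψ) mod 360° = 113.8090° = 1.986342 rad.
Common terms: sin α = -0.518162, cos α = -0.855283, sin β = 0.914896, cos β = -0.403689, cos(α−β) = -0.128796, d² = 43.757392. Work in radians in the unit-radius frame; every candidate has L = ρ·(t + p + q).
LSL: p² = 2 + d² − 2cos(α−β) + 2d(sin α − sin β) = 27.055809; p = √p² = 5.201520; φ = atan2(cos β − cos α, d + sin α − sin β) = 0.086929 rad; t = (φ − α) mod 2π = 2.683821 rad, q = (β − φ) mod 2π = 1.899413 rad → L = 1.62·(2.683821 + 5.201520 + 1.899413) = 1.62·9.784754 = 15.851302 m
RSR: p² = 2 + d² − 2cos(α−β) + 2d(sin β − sin α) = 64.974158; p = √p² = 8.060655; φ = atan2(cos α − cos β, d − sin α + sin β) = -0.056054 rad; t = (α − φ) mod 2π = 3.742347 rad, q = (φ − β) mod 2π = 4.240789 rad → L = 1.62·(3.742347 + 8.060655 + 4.240789) = 1.62·16.043791 = 25.990941 m
LSR: p² = d² − 2 + 2cos(α−β) + 2d(sin α + sin β) = 46.748547; p = √p² = 6.837291; φ = atan2(−cos α − cos β, d + sin α + sin β) − atan2(−2, p) = 0.462235 rad; t = (φ − α) mod 2π = 3.059128 rad, q = (φ − β) mod 2π = 4.759078 rad → L = 1.62·(3.059128 + 6.837291 + 4.759078) = 1.62·14.655497 = 23.741905 m
RSL: p² = d² − 2 + 2cos(α−β) − 2d(sin α + sin β) = 36.251055; p = √p² = 6.020885; φ = atan2(cos α + cos β, d − sin α − sin β) − atan2(2, p) = -0.520475 rad; t = (α − φ) mod 2π = 4.206768 rad, q = (β − φ) mod 2π = 2.506817 rad → L = 1.62·(4.206768 + 6.020885 + 2.506817) = 1.62·12.734469 = 20.629840 m
RLR: c = (6 − d² + 2cos(α−β) + 2d(sin α − sin β))/8 = -7.121770, |c| > 1 → infeasible
LRL: c = (6 − d² + 2cos(α−β) − 2d(sin α − sin β))/8 = -2.381976, |c| > 1 → infeasible
Shortest: LSL with L = 15.851302 m ≈ 15.8513 m

15.8513 m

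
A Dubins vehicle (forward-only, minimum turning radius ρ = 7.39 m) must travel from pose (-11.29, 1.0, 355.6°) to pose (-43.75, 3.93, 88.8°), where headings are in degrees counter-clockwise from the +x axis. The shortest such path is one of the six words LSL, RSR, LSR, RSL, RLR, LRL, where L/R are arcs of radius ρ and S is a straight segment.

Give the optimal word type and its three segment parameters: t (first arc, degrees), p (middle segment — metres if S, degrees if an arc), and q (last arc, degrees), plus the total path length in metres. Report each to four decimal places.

Let ψ = atan2(Δy, Δx) = atan2(2.93, -32.46) = 174.8422° be the start→goal bearing.
Normalize: d = |goal − start| / ρ = 32.591970/7.39 = 4.410280, α = (θ_start − ψ) mod 360° = 180.7578° = 3.154819 rad, β = (θ_goal − ψ) mod 360° = 273.9578° = 4.781466 rad.
Common terms: sin α = -0.013226, cos α = -0.999913, sin β = -0.997615, cos β = 0.069022, cos(α−β) = -0.055822, d² = 19.450570. Work in radians in the unit-radius frame; every candidate has L = ρ·(t + p + q).
LSL: p² = 2 + d² − 2cos(α−β) + 2d(sin α − sin β) = 30.245076; p = √p² = 5.499552; φ = atan2(cos β − cos α, d + sin α − sin β) = 0.195613 rad; t = (φ − α) mod 2π = 3.323979 rad, q = (β − φ) mod 2π = 4.585853 rad → L = 7.39·(3.323979 + 5.499552 + 4.585853) = 7.39·13.409385 = 99.095352 m
RSR: p² = 2 + d² − 2cos(α−β) + 2d(sin β − sin α) = 12.879351; p = √p² = 3.588781; φ = atan2(cos α − cos β, d − sin α + sin β) = -0.302444 rad; t = (α − φ) mod 2π = 3.457263 rad, q = (φ − β) mod 2π = 1.199275 rad → L = 7.39·(3.457263 + 3.588781 + 1.199275) = 7.39·8.245320 = 60.932913 m
LSR: p² = d² − 2 + 2cos(α−β) + 2d(sin α + sin β) = 8.422741; p = √p² = 2.902196; φ = atan2(−cos α − cos β, d + sin α + sin β) − atan2(−2, p) = 0.870680 rad; t = (φ − α) mod 2π = 3.999046 rad, q = (φ − β) mod 2π = 2.372399 rad → L = 7.39·(3.999046 + 2.902196 + 2.372399) = 7.39·9.273641 = 68.532207 m
RSL: p² = d² − 2 + 2cos(α−β) − 2d(sin α + sin β) = 26.255113; p = √p² = 5.123974; φ = atan2(cos α + cos β, d − sin α − sin β) − atan2(2, p) = -0.542193 rad; t = (α − φ) mod 2π = 3.697012 rad, q = (β − φ) mod 2π = 5.323659 rad → L = 7.39·(3.697012 + 5.123974 + 5.323659) = 7.39·14.144645 = 104.528923 m
RLR: c = (6 − d² + 2cos(α−β) + 2d(sin α − sin β))/8 = -0.609919; p = 2π − arccos c = 4.056431 rad; φ = atan2(cos α − cos β, d − sin α + sin β) = -0.302444 rad; t = (α − φ + p/2) mod 2π = 5.485479 rad, q = (α − β − t + p) mod 2π = 3.227490 rad → L = 7.39·(5.485479 + 4.056431 + 3.227490) = 7.39·12.769400 = 94.365866 m
LRL: c = (6 − d² + 2cos(α−β) − 2d(sin α − sin β))/8 = -2.780635, |c| > 1 → infeasible
Shortest: RSR with L = 60.932913 m ≈ 60.9329 m
Convert RSR to answer units (arcs ×180/π): t = 3.457263·180/π = 198.0866°, p = ρ·p = 7.39·3.588781 = 26.5211 m, q = 1.199275·180/π = 68.7134°, L = 60.9329 m.

RSR: t = 198.0866°, p = 26.5211 m, q = 68.7134°, L = 60.9329 m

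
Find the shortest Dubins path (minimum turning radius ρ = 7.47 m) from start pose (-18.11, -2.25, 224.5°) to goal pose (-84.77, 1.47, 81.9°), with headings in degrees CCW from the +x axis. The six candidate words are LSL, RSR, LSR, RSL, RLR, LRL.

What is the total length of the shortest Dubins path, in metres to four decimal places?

Let ψ = atan2(Δy, Δx) = atan2(3.72, -66.66) = 176.8059° be the start→goal bearing.
Normalize: d = |goal − start| / ρ = 66.763718/7.47 = 8.937579, α = (θ_start − ψ) mod 360° = 47.6941° = 0.832419 rad, β = (θ_goal − ψ) mod 360° = 265.0941° = 4.626765 rad.
Common terms: sin α = 0.739562, cos α = 0.673089, sin β = -0.996337, cos β = -0.085519, cos(α−β) = -0.794415, d² = 79.880325. Work in radians in the unit-radius frame; every candidate has L = ρ·(t + p + q).
LSL: p² = 2 + d² − 2cos(α−β) + 2d(sin α − sin β) = 114.498614; p = √p² = 10.700403; φ = atan2(cos β − cos α, d + sin α − sin β) = -0.070955 rad; t = (φ − α) mod 2π = 5.379811 rad, q = (β − φ) mod 2π = 4.697720 rad → L = 7.47·(5.379811 + 10.700403 + 4.697720) = 7.47·20.777934 = 155.211164 m
RSR: p² = 2 + d² − 2cos(α−β) + 2d(sin β − sin α) = 52.439694; p = √p² = 7.241526; φ = atan2(cos α − cos β, d − sin α + sin β) = 0.104951 rad; t = (α − φ) mod 2π = 0.727469 rad, q = (φ − β) mod 2π = 1.761371 rad → L = 7.47·(0.727469 + 7.241526 + 1.761371) = 7.47·9.730365 = 72.685828 m
LSR: p² = d² − 2 + 2cos(α−β) + 2d(sin α + sin β) = 71.701609; p = √p² = 8.467680; φ = atan2(−cos α − cos β, d + sin α + sin β) − atan2(−2, p) = 0.164359 rad; t = (φ − α) mod 2π = 5.615125 rad, q = (φ − β) mod 2π = 1.820779 rad → L = 7.47·(5.615125 + 8.467680 + 1.820779) = 7.47·15.903584 = 118.799769 m
RSL: p² = d² − 2 + 2cos(α−β) − 2d(sin α + sin β) = 80.881382; p = √p² = 8.993408; φ = atan2(cos α + cos β, d − sin α − sin β) − atan2(2, p) = -0.155006 rad; t = (α − φ) mod 2π = 0.987425 rad, q = (β − φ) mod 2π = 4.781771 rad → L = 7.47·(0.987425 + 8.993408 + 4.781771) = 7.47·14.762603 = 110.276645 m
RLR: c = (6 − d² + 2cos(α−β) + 2d(sin α − sin β))/8 = -5.554962, |c| > 1 → infeasible
LRL: c = (6 − d² + 2cos(α−β) − 2d(sin α − sin β))/8 = -13.312327, |c| > 1 → infeasible
Shortest: RSR with L = 72.685828 m ≈ 72.6858 m

72.6858 m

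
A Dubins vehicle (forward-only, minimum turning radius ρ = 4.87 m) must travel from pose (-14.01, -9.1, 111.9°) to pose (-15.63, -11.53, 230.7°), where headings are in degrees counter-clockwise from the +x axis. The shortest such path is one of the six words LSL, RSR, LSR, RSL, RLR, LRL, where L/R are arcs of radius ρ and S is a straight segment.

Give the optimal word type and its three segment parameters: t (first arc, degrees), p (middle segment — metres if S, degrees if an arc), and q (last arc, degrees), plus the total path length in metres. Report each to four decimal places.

Let ψ = atan2(Δy, Δx) = atan2(-2.43, -1.62) = -123.6901° be the start→goal bearing.
Normalize: d = |goal − start| / ρ = 2.920497/4.87 = 0.599691, α = (θ_start − ψ) mod 360° = 235.5901° = 4.111822 rad, β = (θ_goal − ψ) mod 360° = 354.3901° = 6.185274 rad.
Common terms: sin α = -0.825016, cos α = -0.565110, sin β = -0.097755, cos β = 0.995210, cos(α−β) = -0.481754, d² = 0.359630. Work in radians in the unit-radius frame; every candidate has L = ρ·(t + p + q).
LSL: p² = 2 + d² − 2cos(α−β) + 2d(sin α − sin β) = 2.450874; p = √p² = 1.565527; φ = atan2(cos β − cos α, d + sin α − sin β) = 1.652373 rad; t = (φ − α) mod 2π = 3.823736 rad, q = (β − φ) mod 2π = 4.532901 rad → L = 4.87·(3.823736 + 1.565527 + 4.532901) = 4.87·9.922163 = 48.320935 m
RSR: p² = 2 + d² − 2cos(α−β) + 2d(sin β − sin α) = 4.195400; p = √p² = 2.048268; φ = atan2(cos α − cos β, d − sin α + sin β) = -0.866050 rad; t = (α − φ) mod 2π = 4.977872 rad, q = (φ − β) mod 2π = 5.515047 rad → L = 4.87·(4.977872 + 2.048268 + 5.515047) = 4.87·12.541187 = 61.075581 m
LSR: p² = d² − 2 + 2cos(α−β) + 2d(sin α + sin β) = -3.710633 < 0 → infeasible
RSL: p² = d² − 2 + 2cos(α−β) − 2d(sin α + sin β) = -1.497122 < 0 → infeasible
RLR: c = (6 − d² + 2cos(α−β) + 2d(sin α − sin β))/8 = 0.475575; p = 2π − arccos c = 5.208007 rad; φ = atan2(cos α − cos β, d − sin α + sin β) = -0.866050 rad; t = (α − φ + p/2) mod 2π = 1.298690 rad, q = (α − β − t + p) mod 2π = 1.835865 rad → L = 4.87·(1.298690 + 5.208007 + 1.835865) = 4.87·8.342562 = 40.628277 m
LRL: c = (6 − d² + 2cos(α−β) − 2d(sin α − sin β))/8 = 0.693641; p = 2π − arccos c = 5.478920 rad; φ = atan2(cos β − cos α, d + sin α − sin β) = 1.652373 rad; t = (φ − α + p/2) mod 2π = 0.280011 rad, q = (β − α − t + p) mod 2π = 0.989175 rad → L = 4.87·(0.280011 + 5.478920 + 0.989175) = 4.87·6.748106 = 32.863277 m
Shortest: LRL with L = 32.863277 m ≈ 32.8633 m
Convert LRL to answer units (arcs ×180/π): t = 0.280011·180/π = 16.0434°, p = 5.478920·180/π = 313.9190°, q = 0.989175·180/π = 56.6756°, L = 32.8633 m.

LRL: t = 16.0434°, p = 313.9190°, q = 56.6756°, L = 32.8633 m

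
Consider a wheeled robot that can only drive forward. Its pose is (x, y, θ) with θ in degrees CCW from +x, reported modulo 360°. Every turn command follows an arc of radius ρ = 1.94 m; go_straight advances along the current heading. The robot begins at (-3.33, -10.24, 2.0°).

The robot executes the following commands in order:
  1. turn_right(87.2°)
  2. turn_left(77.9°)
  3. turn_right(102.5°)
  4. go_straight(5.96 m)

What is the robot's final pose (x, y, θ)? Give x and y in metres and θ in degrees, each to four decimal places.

set_pose: (x, y, θ) = (-3.3300, -10.2400, 2.0000°), ρ = 1.94
turn_right(87.2°): centre at ρ to the right, rotate −87.2° → (-1.3291, -12.0165, -85.2000° ≡ 274.8000°)
turn_left(77.9°): centre at ρ to the left, rotate +77.9° → (0.3576, -13.7784, 352.7000°)
turn_right(102.5°): centre at ρ to the right, rotate −102.5° → (1.9364, -16.3599, 250.2000°)
go_straight(5.96): x += 5.96·cos θ, y += 5.96·sin θ → (-0.0825, -21.9675, 250.2000°)

(-0.0825, -21.9675, 250.2000°)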